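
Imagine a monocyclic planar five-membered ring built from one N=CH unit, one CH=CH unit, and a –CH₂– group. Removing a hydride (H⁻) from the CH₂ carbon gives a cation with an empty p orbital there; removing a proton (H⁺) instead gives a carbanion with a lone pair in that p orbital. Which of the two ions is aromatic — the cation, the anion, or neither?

The anion

In either ion the ring is fully conjugated: every atom, including the new sp² carbon, supplies a p orbital.
Cation: 2 × 2 + 0 = 4 π electrons → 4(1), antiaromatic.
Anion: 2 × 2 + 2 = 6 π electrons → 4(1)+2, aromatic.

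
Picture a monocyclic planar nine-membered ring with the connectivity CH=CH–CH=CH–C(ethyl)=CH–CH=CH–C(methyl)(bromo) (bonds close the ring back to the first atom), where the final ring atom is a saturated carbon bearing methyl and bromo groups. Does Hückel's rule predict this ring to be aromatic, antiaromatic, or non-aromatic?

Non-aromatic

Because that saturated carbon is sp³ and has no p orbital in the ring π system at the C(methyl)(bromo) position, the π system cannot extend all the way around the ring.
Hückel's rule only applies to fully conjugated rings, so this one is simply non-aromatic.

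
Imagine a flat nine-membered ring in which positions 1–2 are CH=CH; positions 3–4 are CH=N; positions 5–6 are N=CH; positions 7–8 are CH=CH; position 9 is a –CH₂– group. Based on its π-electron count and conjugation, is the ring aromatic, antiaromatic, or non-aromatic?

The CH2 position has four σ bonds — the tetrahedral CH₂ carbon is sp³ and has no p orbital in the ring π system — so the cyclic conjugation is interrupted.
Hückel's rule only applies to fully conjugated rings, so this one is simply non-aromatic.

Non-aromatic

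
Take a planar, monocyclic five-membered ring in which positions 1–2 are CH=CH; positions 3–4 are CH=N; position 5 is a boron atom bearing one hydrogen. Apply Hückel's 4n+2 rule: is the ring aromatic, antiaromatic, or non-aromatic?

Check conjugation: the double-bond atoms are sp², each contributing one p electron; each =N– nitrogen is pyridine-type (lone pair in the sp² plane, one electron in the p orbital); the boron has an empty p orbital — every position has a p orbital, so the cyclic π system is continuous.
Counting π electrons: 2 × 2 = 4 from the double-bond units + 0 from the BH atom = 4.
4 is a 4n count (n = 1), so the planar conjugated ring is antiaromatic.

Antiaromatic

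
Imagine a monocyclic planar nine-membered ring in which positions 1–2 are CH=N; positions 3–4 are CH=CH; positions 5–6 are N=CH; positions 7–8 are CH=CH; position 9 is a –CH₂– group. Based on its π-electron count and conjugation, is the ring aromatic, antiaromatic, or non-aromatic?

The CH2 position has four σ bonds — the tetrahedral CH₂ carbon is sp³ and has no p orbital in the ring π system — so the cyclic conjugation is interrupted.
Hückel's rule only applies to fully conjugated rings, so this one is simply non-aromatic.

Non-aromatic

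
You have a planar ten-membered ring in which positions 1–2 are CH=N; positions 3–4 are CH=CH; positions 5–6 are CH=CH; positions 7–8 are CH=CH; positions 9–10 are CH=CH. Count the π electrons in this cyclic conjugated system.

10

The p orbitals form a continuous loop: each doubly-bonded ring atom is sp² with one p-orbital electron; the doubly-bonded nitrogens are pyridine-type — their lone pairs lie in the ring plane, leaving one electron in the p orbital. The ring is fully conjugated.
Tallying contributions gives 5 × 2 = 10 from the 5 double-bond units.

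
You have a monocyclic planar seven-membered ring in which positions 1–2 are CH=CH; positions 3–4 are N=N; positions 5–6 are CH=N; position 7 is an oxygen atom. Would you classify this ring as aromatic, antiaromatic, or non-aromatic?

Antiaromatic

The p orbitals form a continuous loop: every atom in a ring double bond is sp² and brings one electron to the p orbital; each =N– nitrogen is pyridine-type (lone pair in the sp² plane, one electron in the p orbital); the oxygen donates one lone pair from its p orbital. The ring is fully conjugated.
π-electron count: 3 × 2 = 6 from the double-bond units + 2 from the O atom = 8.
8 = 4(2); a planar, fully conjugated 4n system is antiaromatic.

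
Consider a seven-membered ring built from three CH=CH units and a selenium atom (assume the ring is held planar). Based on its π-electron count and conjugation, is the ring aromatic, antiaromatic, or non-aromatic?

Check conjugation: the double-bond atoms are sp², each contributing one p electron; the selenium donates one lone pair from its p orbital — every position has a p orbital, so the cyclic π system is continuous.
Tallying contributions gives 3 × 2 = 6 from the double-bond units + 2 from the Se atom = 8.
8 is a 4n count (n = 2), so the planar conjugated ring is antiaromatic.

Antiaromatic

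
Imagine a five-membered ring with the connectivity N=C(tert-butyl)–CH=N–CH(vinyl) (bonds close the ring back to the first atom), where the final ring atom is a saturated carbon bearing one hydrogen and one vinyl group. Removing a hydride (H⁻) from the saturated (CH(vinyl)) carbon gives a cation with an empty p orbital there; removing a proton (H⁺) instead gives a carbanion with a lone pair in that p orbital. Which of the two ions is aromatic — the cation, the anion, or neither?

In either ion the ring is fully conjugated: every atom, including the new sp² carbon, supplies a p orbital.
Cation: 2 × 2 + 0 = 4 π electrons → 4(1), antiaromatic.
Anion: 2 × 2 + 2 = 6 π electrons → 4(1)+2, aromatic.

The anion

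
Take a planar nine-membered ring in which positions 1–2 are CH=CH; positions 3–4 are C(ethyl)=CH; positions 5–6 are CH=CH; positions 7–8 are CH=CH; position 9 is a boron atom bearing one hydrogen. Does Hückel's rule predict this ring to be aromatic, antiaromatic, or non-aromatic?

The p orbitals form a continuous loop: every atom in a ring double bond is sp² and brings one electron to the p orbital; the boron has an empty p orbital. The ring is fully conjugated.
π-electron count: 4 × 2 = 8 from the double-bond units + 0 from the BH atom = 8.
8 is a 4n count (n = 2), so the planar conjugated ring is antiaromatic.

Antiaromatic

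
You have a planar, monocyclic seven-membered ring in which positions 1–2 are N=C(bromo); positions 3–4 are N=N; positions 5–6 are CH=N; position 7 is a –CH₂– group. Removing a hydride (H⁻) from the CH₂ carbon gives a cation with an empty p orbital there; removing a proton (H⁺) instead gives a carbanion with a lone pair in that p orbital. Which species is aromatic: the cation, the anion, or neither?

The cation

Once that carbon is sp², every ring atom has a p orbital and both ions are fully conjugated.
Cation: 3 × 2 + 0 = 6 π electrons → 4(1)+2, aromatic.
Anion: 3 × 2 + 2 = 8 π electrons → 4(2), antiaromatic.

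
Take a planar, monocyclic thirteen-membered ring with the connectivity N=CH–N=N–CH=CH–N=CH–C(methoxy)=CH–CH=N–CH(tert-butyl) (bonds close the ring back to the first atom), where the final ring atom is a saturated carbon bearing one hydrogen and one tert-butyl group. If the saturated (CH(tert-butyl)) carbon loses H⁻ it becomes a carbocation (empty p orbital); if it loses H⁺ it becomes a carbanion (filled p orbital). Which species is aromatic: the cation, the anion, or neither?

Once that carbon is sp², every ring atom has a p orbital and both ions are fully conjugated.
Cation: 6 × 2 + 0 = 12 π electrons → 4(3), antiaromatic.
Anion: 6 × 2 + 2 = 14 π electrons → 4(3)+2, aromatic.

The anion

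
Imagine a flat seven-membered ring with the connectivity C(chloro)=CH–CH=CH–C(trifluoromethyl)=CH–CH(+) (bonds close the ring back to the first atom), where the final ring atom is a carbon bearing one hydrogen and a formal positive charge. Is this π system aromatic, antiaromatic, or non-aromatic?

Check conjugation: the double-bond atoms are sp², each contributing one p electron; the carbocation has an empty p orbital — every position has a p orbital, so the cyclic π system is continuous.
Counting π electrons: 3 × 2 = 6 from the double-bond units + 0 from the CH(+) atom = 6.
With 6 π electrons (n = 1), the Hückel 4n+2 condition holds.

Aromatic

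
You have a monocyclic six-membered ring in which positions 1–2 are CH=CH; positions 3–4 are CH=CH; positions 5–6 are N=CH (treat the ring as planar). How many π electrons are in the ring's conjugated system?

All ring atoms are sp² and supply a p orbital to the ring (every atom in a ring double bond is sp² and brings one electron to the p orbital; each =N– nitrogen is pyridine-type (lone pair in the sp² plane, one electron in the p orbital)); the conjugation is uninterrupted.
Counting π electrons: 3 × 2 = 6 from the 3 double-bond units.

6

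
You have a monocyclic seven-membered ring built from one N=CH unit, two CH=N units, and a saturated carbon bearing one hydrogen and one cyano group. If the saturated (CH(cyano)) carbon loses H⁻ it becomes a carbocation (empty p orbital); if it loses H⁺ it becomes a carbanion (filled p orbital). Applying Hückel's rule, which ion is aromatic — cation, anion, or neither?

The cation

In either ion the ring is fully conjugated: every atom, including the new sp² carbon, supplies a p orbital.
Cation: 3 × 2 + 0 = 6 π electrons → 4(1)+2, aromatic.
Anion: 3 × 2 + 2 = 8 π electrons → 4(2), antiaromatic.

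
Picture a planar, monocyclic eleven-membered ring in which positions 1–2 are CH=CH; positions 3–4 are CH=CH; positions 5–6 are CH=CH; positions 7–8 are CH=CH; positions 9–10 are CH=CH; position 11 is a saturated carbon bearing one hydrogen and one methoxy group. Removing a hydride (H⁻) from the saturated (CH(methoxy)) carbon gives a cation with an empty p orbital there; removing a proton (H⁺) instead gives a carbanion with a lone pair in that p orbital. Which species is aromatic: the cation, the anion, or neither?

The cation

In both ions every ring atom is sp² and contributes a p orbital, so both rings are fully conjugated.
Cation: 5 × 2 + 0 = 10 π electrons → 4(2)+2, aromatic.
Anion: 5 × 2 + 2 = 12 π electrons → 4(3), antiaromatic.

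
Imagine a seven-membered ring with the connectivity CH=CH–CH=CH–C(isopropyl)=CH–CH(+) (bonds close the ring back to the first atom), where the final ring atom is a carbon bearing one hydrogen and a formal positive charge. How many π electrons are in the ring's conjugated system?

6

Every ring atom contributes a p orbital perpendicular to the ring (every atom in a ring double bond is sp² and brings one electron to the p orbital; the carbocation has an empty p orbital), so the π system is cyclic and fully conjugated.
Counting π electrons: 3 × 2 = 6 from the double-bond units + 0 from the CH(+) atom = 6.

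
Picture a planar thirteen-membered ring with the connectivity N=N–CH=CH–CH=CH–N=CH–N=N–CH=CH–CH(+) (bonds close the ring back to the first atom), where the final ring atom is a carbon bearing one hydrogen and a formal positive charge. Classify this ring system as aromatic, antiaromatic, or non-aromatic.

The p orbitals form a continuous loop: the double-bond atoms are sp², each contributing one p electron; the doubly-bonded nitrogens are pyridine-type — their lone pairs lie in the ring plane, leaving one electron in the p orbital; the carbocation has an empty p orbital. The ring is fully conjugated.
Tallying contributions gives 6 × 2 = 12 from the double-bond units + 0 from the CH(+) atom = 12.
With 12 = 4·3 π electrons, Hückel's rule classifies the planar ring as antiaromatic.

Antiaromatic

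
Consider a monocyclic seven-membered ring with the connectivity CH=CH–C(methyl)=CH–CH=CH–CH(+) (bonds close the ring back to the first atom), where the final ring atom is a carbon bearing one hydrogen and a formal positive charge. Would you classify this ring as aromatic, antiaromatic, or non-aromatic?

Check conjugation: every atom in a ring double bond is sp² and brings one electron to the p orbital; the carbocation has an empty p orbital — every position has a p orbital, so the cyclic π system is continuous.
Counting π electrons: 3 × 2 = 6 from the double-bond units + 0 from the CH(+) atom = 6.
With 6 π electrons (n = 1), the Hückel 4n+2 condition holds.

Aromatic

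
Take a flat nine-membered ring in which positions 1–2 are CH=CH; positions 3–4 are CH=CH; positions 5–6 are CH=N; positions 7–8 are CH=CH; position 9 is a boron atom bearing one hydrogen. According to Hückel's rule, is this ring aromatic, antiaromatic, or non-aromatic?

The p orbitals form a continuous loop: every atom in a ring double bond is sp² and brings one electron to the p orbital; the doubly-bonded nitrogens are pyridine-type — their lone pairs lie in the ring plane, leaving one electron in the p orbital; the boron has an empty p orbital. The ring is fully conjugated.
Counting π electrons: 4 × 2 = 8 from the double-bond units + 0 from the BH atom = 8.
With 8 = 4·2 π electrons, Hückel's rule classifies the planar ring as antiaromatic.

Antiaromatic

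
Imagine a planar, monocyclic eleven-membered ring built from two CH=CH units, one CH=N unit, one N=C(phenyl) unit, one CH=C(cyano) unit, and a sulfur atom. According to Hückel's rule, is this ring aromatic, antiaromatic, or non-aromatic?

Antiaromatic

The p orbitals form a continuous loop: the double-bond atoms are sp², each contributing one p electron; each sp² =N– keeps its lone pair in-plane and puts one electron into the π system; the sulfur donates one lone pair from its p orbital. The ring is fully conjugated.
Adding the contributions, 5 × 2 = 10 from the double-bond units + 2 from the S atom = 12.
12 = 4(3); a planar, fully conjugated 4n system is antiaromatic.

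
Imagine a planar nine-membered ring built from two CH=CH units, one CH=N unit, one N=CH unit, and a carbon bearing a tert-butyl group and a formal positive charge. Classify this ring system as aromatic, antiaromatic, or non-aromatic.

Antiaromatic

Check conjugation: each doubly-bonded ring atom is sp² with one p-orbital electron; each =N– nitrogen is pyridine-type (lone pair in the sp² plane, one electron in the p orbital); the carbocation has an empty p orbital — every position has a p orbital, so the cyclic π system is continuous.
Tallying contributions gives 4 × 2 = 8 from the double-bond units + 0 from the C(tert-butyl)(+) atom = 8.
A 4n π count (8, n = 2) in a planar conjugated ring means antiaromatic.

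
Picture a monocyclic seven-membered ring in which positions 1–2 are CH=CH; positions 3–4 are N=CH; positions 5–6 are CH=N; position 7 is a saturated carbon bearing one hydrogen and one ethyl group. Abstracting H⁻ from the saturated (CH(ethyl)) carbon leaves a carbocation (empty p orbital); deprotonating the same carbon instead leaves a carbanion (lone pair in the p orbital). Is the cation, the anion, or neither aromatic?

The cation

In either ion the ring is fully conjugated: every atom, including the new sp² carbon, supplies a p orbital.
Cation: 3 × 2 + 0 = 6 π electrons → 4(1)+2, aromatic.
Anion: 3 × 2 + 2 = 8 π electrons → 4(2), antiaromatic.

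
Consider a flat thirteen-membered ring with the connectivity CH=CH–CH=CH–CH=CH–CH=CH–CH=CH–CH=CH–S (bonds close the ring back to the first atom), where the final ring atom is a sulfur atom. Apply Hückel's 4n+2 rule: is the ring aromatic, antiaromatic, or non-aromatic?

Aromatic

Every ring atom contributes a p orbital perpendicular to the ring (every atom in a ring double bond is sp² and brings one electron to the p orbital; the sulfur donates one lone pair from its p orbital), so the π system is cyclic and fully conjugated.
π-electron count: 6 × 2 = 12 from the double-bond units + 2 from the S atom = 14.
That gives a 4n+2 count (14, n = 3).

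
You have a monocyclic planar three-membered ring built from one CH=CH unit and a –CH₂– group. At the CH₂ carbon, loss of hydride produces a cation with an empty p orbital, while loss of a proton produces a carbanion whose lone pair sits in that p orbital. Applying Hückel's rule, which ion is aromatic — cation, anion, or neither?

The cation

In either ion the ring is fully conjugated: every atom, including the new sp² carbon, supplies a p orbital.
Cation: 1 × 2 + 0 = 2 π electrons → 4(0)+2, aromatic.
Anion: 1 × 2 + 2 = 4 π electrons → 4(1), antiaromatic.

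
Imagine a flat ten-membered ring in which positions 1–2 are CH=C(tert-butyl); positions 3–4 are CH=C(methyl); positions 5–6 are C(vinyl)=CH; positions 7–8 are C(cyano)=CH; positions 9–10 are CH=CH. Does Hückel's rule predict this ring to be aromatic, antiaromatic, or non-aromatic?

Aromatic

The p orbitals form a continuous loop: each doubly-bonded ring atom is sp² with one p-orbital electron. The ring is fully conjugated.
π-electron count: 5 × 2 = 10 from the 5 double-bond units.
10 = 4(2) + 2, which satisfies Hückel's 4n+2 rule.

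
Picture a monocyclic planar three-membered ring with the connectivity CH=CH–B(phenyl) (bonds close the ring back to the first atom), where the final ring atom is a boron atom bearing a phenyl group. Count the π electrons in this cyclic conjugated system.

2

Every ring atom contributes a p orbital perpendicular to the ring (the double-bond atoms are sp², each contributing one p electron; the boron has an empty p orbital), so the π system is cyclic and fully conjugated.
Adding the contributions, 1 × 2 = 2 from the double-bond unit + 0 from the B(phenyl) atom = 2.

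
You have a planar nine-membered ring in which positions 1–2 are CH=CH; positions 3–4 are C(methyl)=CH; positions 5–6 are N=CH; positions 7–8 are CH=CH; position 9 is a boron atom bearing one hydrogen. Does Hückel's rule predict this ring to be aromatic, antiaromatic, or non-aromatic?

Antiaromatic

All ring atoms are sp² and supply a p orbital to the ring (the double-bond atoms are sp², each contributing one p electron; each =N– nitrogen is pyridine-type (lone pair in the sp² plane, one electron in the p orbital); the boron has an empty p orbital); the conjugation is uninterrupted.
Tallying contributions gives 4 × 2 = 8 from the double-bond units + 0 from the BH atom = 8.
8 is a 4n count (n = 2), so the planar conjugated ring is antiaromatic.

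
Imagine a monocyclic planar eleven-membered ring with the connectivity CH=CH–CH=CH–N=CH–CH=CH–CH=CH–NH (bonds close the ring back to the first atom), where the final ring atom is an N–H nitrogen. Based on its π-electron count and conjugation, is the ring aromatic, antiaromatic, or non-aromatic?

Check conjugation: each doubly-bonded ring atom is sp² with one p-orbital electron; each =N– nitrogen is pyridine-type (lone pair in the sp² plane, one electron in the p orbital); the pyrrole-type nitrogen donates its lone pair from the p orbital — every position has a p orbital, so the cyclic π system is continuous.
Adding the contributions, 5 × 2 = 10 from the double-bond units + 2 from the NH atom = 12.
With 12 = 4·3 π electrons, Hückel's rule classifies the planar ring as antiaromatic.

Antiaromatic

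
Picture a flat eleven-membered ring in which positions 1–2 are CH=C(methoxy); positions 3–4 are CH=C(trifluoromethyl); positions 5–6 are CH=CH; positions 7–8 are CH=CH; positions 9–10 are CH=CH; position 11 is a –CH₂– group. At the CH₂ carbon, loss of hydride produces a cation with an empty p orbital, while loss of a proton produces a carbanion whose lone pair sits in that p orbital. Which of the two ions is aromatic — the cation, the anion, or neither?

The cation

Both ions have a continuous loop of p orbitals — each ring atom is sp².
Cation: 5 × 2 + 0 = 10 π electrons → 4(2)+2, aromatic.
Anion: 5 × 2 + 2 = 12 π electrons → 4(3), antiaromatic.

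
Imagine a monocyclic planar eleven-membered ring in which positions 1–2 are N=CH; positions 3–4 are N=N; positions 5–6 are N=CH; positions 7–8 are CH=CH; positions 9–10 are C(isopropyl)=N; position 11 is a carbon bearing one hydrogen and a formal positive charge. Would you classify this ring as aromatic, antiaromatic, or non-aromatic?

Check conjugation: the double-bond atoms are sp², each contributing one p electron; each sp² =N– keeps its lone pair in-plane and puts one electron into the π system; the carbocation has an empty p orbital — every position has a p orbital, so the cyclic π system is continuous.
Counting π electrons: 5 × 2 = 10 from the double-bond units + 0 from the CH(+) atom = 10.
10 = 4(2) + 2, which satisfies Hückel's 4n+2 rule.

Aromatic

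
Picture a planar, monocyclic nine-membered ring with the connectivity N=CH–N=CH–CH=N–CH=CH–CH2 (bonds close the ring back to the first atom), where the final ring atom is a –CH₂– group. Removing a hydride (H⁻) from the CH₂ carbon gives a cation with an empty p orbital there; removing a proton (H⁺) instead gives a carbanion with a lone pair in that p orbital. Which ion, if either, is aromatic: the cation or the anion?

The anion

In either ion the ring is fully conjugated: every atom, including the new sp² carbon, supplies a p orbital.
Cation: 4 × 2 + 0 = 8 π electrons → 4(2), antiaromatic.
Anion: 4 × 2 + 2 = 10 π electrons → 4(2)+2, aromatic.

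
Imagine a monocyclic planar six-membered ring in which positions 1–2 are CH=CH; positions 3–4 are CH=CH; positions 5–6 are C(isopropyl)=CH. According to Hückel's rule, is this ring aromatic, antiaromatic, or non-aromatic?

The p orbitals form a continuous loop: the double-bond atoms are sp², each contributing one p electron. The ring is fully conjugated.
Tallying contributions gives 3 × 2 = 6 from the 3 double-bond units.
That gives a 4n+2 count (6, n = 1).

Aromatic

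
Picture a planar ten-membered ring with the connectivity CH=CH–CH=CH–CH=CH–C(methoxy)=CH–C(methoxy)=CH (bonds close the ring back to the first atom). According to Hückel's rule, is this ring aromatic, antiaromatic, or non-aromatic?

Check conjugation: each doubly-bonded ring atom is sp² with one p-orbital electron — every position has a p orbital, so the cyclic π system is continuous.
Counting π electrons: 5 × 2 = 10 from the 5 double-bond units.
10 = 4(2) + 2, which satisfies Hückel's 4n+2 rule.

Aromatic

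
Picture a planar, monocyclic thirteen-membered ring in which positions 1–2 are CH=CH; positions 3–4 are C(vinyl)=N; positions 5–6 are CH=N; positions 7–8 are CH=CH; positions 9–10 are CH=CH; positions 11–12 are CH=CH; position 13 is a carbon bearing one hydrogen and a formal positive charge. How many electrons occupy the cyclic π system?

12

All ring atoms are sp² and supply a p orbital to the ring (the double-bond atoms are sp², each contributing one p electron; each sp² =N– keeps its lone pair in-plane and puts one electron into the π system; the carbocation has an empty p orbital); the conjugation is uninterrupted.
Tallying contributions gives 6 × 2 = 12 from the double-bond units + 0 from the CH(+) atom = 12.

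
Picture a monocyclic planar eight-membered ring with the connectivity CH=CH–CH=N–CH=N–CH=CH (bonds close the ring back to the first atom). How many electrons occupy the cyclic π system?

8

Every ring atom contributes a p orbital perpendicular to the ring (each doubly-bonded ring atom is sp² with one p-orbital electron; the doubly-bonded nitrogens are pyridine-type — their lone pairs lie in the ring plane, leaving one electron in the p orbital), so the π system is cyclic and fully conjugated.
Adding the contributions, 4 × 2 = 8 from the 4 double-bond units.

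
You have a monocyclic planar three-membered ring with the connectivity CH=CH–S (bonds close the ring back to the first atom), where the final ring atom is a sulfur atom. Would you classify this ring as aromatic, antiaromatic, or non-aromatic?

Every ring atom contributes a p orbital perpendicular to the ring (each doubly-bonded ring atom is sp² with one p-orbital electron; the sulfur donates one lone pair from its p orbital), so the π system is cyclic and fully conjugated.
π-electron count: 1 × 2 = 2 from the double-bond unit + 2 from the S atom = 4.
4 is a 4n count (n = 1), so the planar conjugated ring is antiaromatic.

Antiaromatic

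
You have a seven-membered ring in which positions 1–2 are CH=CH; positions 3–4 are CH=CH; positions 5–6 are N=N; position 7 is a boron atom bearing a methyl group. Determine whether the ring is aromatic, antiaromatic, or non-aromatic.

The p orbitals form a continuous loop: each doubly-bonded ring atom is sp² with one p-orbital electron; the doubly-bonded nitrogens are pyridine-type — their lone pairs lie in the ring plane, leaving one electron in the p orbital; the boron has an empty p orbital. The ring is fully conjugated.
π-electron count: 3 × 2 = 6 from the double-bond units + 0 from the B(methyl) atom = 6.
With 6 π electrons (n = 1), the Hückel 4n+2 condition holds.

Aromatic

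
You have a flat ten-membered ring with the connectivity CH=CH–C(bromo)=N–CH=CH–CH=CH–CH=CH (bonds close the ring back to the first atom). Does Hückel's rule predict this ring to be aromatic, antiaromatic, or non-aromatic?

Aromatic

Every ring atom contributes a p orbital perpendicular to the ring (each doubly-bonded ring atom is sp² with one p-orbital electron; each sp² =N– keeps its lone pair in-plane and puts one electron into the π system), so the π system is cyclic and fully conjugated.
π-electron count: 5 × 2 = 10 from the 5 double-bond units.
With 10 π electrons (n = 2), the Hückel 4n+2 condition holds.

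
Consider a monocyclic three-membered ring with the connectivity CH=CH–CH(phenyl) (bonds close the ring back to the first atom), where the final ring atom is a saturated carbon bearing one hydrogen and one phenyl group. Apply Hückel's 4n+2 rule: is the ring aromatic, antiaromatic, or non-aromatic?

Non-aromatic

Because that saturated carbon is sp³ and has no p orbital in the ring π system at the CH(phenyl) position, the π system cannot extend all the way around the ring.
A ring that is not fully conjugated cannot be aromatic or antiaromatic regardless of its π-electron count.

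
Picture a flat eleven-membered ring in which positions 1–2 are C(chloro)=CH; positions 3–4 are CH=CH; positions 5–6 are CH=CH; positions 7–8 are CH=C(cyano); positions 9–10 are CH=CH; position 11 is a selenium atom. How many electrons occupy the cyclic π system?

12

The p orbitals form a continuous loop: every atom in a ring double bond is sp² and brings one electron to the p orbital; the selenium donates one lone pair from its p orbital. The ring is fully conjugated.
π-electron count: 5 × 2 = 10 from the double-bond units + 2 from the Se atom = 12.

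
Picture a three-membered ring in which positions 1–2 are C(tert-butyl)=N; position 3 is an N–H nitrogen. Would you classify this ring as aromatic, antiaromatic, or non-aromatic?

Antiaromatic

Every ring atom contributes a p orbital perpendicular to the ring (each doubly-bonded ring atom is sp² with one p-orbital electron; each sp² =N– keeps its lone pair in-plane and puts one electron into the π system; the pyrrole-type nitrogen donates its lone pair from the p orbital), so the π system is cyclic and fully conjugated.
π-electron count: 1 × 2 = 2 from the double-bond unit + 2 from the NH atom = 4.
A 4n π count (4, n = 1) in a planar conjugated ring means antiaromatic.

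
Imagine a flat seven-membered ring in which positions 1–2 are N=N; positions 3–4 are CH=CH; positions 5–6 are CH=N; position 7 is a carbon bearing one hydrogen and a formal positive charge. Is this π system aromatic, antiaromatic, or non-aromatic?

Check conjugation: every atom in a ring double bond is sp² and brings one electron to the p orbital; each sp² =N– keeps its lone pair in-plane and puts one electron into the π system; the carbocation has an empty p orbital — every position has a p orbital, so the cyclic π system is continuous.
Tallying contributions gives 3 × 2 = 6 from the double-bond units + 0 from the CH(+) atom = 6.
With 6 π electrons (n = 1), the Hückel 4n+2 condition holds.

Aromatic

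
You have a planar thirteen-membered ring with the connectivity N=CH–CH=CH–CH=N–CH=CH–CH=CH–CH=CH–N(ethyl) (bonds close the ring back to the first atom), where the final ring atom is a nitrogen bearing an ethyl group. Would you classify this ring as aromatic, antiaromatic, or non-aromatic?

Aromatic

The p orbitals form a continuous loop: each doubly-bonded ring atom is sp² with one p-orbital electron; each =N– nitrogen is pyridine-type (lone pair in the sp² plane, one electron in the p orbital); the pyrrole-type nitrogen donates its lone pair from the p orbital. The ring is fully conjugated.
Adding the contributions, 6 × 2 = 12 from the double-bond units + 2 from the N(ethyl) atom = 14.
Since 14 = 4·3 + 2, the ring meets the 4n+2 criterion.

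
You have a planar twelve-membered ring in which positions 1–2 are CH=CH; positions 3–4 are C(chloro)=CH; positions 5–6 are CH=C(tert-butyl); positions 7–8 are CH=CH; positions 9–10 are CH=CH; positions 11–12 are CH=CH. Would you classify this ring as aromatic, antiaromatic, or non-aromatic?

Check conjugation: the double-bond atoms are sp², each contributing one p electron — every position has a p orbital, so the cyclic π system is continuous.
Counting π electrons: 6 × 2 = 12 from the 6 double-bond units.
12 is a 4n count (n = 3), so the planar conjugated ring is antiaromatic.

Antiaromatic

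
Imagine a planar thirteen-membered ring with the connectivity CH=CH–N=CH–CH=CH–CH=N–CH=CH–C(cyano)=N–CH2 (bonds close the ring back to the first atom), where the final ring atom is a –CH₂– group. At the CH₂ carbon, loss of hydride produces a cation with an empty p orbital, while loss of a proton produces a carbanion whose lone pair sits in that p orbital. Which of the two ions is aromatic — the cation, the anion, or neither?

In either ion the ring is fully conjugated: every atom, including the new sp² carbon, supplies a p orbital.
Cation: 6 × 2 + 0 = 12 π electrons → 4(3), antiaromatic.
Anion: 6 × 2 + 2 = 14 π electrons → 4(3)+2, aromatic.

The anion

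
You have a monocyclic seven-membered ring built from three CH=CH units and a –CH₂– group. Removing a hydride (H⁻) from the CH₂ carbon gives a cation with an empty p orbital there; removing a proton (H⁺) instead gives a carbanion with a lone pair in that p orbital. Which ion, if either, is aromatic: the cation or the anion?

The cation

In both ions every ring atom is sp² and contributes a p orbital, so both rings are fully conjugated.
Cation: 3 × 2 + 0 = 6 π electrons → 4(1)+2, aromatic.
Anion: 3 × 2 + 2 = 8 π electrons → 4(2), antiaromatic.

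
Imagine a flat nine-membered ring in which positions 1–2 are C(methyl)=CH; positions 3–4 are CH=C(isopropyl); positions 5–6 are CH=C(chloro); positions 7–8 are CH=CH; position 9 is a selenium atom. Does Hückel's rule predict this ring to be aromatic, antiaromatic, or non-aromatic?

Aromatic

All ring atoms are sp² and supply a p orbital to the ring (every atom in a ring double bond is sp² and brings one electron to the p orbital; the selenium donates one lone pair from its p orbital); the conjugation is uninterrupted.
Tallying contributions gives 4 × 2 = 8 from the double-bond units + 2 from the Se atom = 10.
Since 10 = 4·2 + 2, the ring meets the 4n+2 criterion.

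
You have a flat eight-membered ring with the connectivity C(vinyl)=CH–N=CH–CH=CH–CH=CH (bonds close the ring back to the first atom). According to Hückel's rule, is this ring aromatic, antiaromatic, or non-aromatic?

Check conjugation: every atom in a ring double bond is sp² and brings one electron to the p orbital; the doubly-bonded nitrogens are pyridine-type — their lone pairs lie in the ring plane, leaving one electron in the p orbital — every position has a p orbital, so the cyclic π system is continuous.
Adding the contributions, 4 × 2 = 8 from the 4 double-bond units.
8 = 4(2); a planar, fully conjugated 4n system is antiaromatic.

Antiaromatic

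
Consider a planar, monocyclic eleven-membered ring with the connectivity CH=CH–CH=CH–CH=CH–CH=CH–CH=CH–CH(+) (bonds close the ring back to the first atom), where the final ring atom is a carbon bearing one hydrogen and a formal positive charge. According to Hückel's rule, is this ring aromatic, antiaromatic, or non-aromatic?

Check conjugation: every atom in a ring double bond is sp² and brings one electron to the p orbital; the carbocation has an empty p orbital — every position has a p orbital, so the cyclic π system is continuous.
Adding the contributions, 5 × 2 = 10 from the double-bond units + 0 from the CH(+) atom = 10.
Since 10 = 4·2 + 2, the ring meets the 4n+2 criterion.

Aromatic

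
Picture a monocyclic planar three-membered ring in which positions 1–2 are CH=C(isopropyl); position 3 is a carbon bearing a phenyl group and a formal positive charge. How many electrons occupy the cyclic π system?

2

The p orbitals form a continuous loop: the double-bond atoms are sp², each contributing one p electron; the carbocation has an empty p orbital. The ring is fully conjugated.
Tallying contributions gives 1 × 2 = 2 from the double-bond unit + 0 from the C(phenyl)(+) atom = 2.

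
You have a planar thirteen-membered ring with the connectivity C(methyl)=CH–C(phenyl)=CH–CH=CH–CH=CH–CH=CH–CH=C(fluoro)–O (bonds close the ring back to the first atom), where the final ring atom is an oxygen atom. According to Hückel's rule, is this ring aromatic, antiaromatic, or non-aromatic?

Aromatic

All ring atoms are sp² and supply a p orbital to the ring (every atom in a ring double bond is sp² and brings one electron to the p orbital; the oxygen donates one lone pair from its p orbital); the conjugation is uninterrupted.
Adding the contributions, 6 × 2 = 12 from the double-bond units + 2 from the O atom = 14.
14 = 4(3) + 2, which satisfies Hückel's 4n+2 rule.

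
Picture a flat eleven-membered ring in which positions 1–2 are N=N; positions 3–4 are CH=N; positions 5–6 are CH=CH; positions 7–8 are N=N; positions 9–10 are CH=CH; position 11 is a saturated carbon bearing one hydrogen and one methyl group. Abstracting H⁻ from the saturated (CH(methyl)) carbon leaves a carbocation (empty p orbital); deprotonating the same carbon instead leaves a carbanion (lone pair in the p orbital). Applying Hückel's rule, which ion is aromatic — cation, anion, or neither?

In either ion the ring is fully conjugated: every atom, including the new sp² carbon, supplies a p orbital.
Cation: 5 × 2 + 0 = 10 π electrons → 4(2)+2, aromatic.
Anion: 5 × 2 + 2 = 12 π electrons → 4(3), antiaromatic.

The cation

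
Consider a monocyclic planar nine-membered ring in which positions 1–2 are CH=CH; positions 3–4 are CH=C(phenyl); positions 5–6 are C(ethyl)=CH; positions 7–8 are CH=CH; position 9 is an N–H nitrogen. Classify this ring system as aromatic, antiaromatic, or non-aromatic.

Aromatic

Check conjugation: each doubly-bonded ring atom is sp² with one p-orbital electron; the pyrrole-type nitrogen donates its lone pair from the p orbital — every position has a p orbital, so the cyclic π system is continuous.
Counting π electrons: 4 × 2 = 8 from the double-bond units + 2 from the NH atom = 10.
With 10 π electrons (n = 2), the Hückel 4n+2 condition holds.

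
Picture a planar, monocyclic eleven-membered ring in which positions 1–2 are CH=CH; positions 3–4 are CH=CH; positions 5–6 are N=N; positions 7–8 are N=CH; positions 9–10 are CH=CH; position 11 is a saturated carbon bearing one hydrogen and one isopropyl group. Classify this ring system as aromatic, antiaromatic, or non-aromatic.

The CH(isopropyl) position has four σ bonds — that saturated carbon is sp³ and has no p orbital in the ring π system — so the cyclic conjugation is interrupted.
Without a continuous loop of overlapping p orbitals the Hückel electron count never comes into play.

Non-aromatic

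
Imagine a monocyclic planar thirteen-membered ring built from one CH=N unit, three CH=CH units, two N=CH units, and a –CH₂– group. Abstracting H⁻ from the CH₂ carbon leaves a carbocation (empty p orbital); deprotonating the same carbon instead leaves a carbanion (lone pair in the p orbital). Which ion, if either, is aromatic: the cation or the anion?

In both ions every ring atom is sp² and contributes a p orbital, so both rings are fully conjugated.
Cation: 6 × 2 + 0 = 12 π electrons → 4(3), antiaromatic.
Anion: 6 × 2 + 2 = 14 π electrons → 4(3)+2, aromatic.

The anion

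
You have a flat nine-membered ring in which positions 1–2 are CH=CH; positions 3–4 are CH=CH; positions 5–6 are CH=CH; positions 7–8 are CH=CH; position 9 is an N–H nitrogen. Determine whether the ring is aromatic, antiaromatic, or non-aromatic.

Aromatic

All ring atoms are sp² and supply a p orbital to the ring (the double-bond atoms are sp², each contributing one p electron; the pyrrole-type nitrogen donates its lone pair from the p orbital); the conjugation is uninterrupted.
Counting π electrons: 4 × 2 = 8 from the double-bond units + 2 from the NH atom = 10.
With 10 π electrons (n = 2), the Hückel 4n+2 condition holds.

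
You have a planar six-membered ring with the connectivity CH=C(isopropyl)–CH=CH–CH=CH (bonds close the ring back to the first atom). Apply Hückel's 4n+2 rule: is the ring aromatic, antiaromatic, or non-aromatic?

Aromatic

Every ring atom contributes a p orbital perpendicular to the ring (each doubly-bonded ring atom is sp² with one p-orbital electron), so the π system is cyclic and fully conjugated.
Adding the contributions, 3 × 2 = 6 from the 3 double-bond units.
6 = 4(1) + 2, which satisfies Hückel's 4n+2 rule.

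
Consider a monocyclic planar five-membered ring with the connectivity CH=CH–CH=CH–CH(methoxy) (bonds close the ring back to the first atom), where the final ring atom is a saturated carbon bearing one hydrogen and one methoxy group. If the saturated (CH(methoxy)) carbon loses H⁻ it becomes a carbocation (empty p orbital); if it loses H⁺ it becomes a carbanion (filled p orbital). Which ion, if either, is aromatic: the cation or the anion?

In both ions every ring atom is sp² and contributes a p orbital, so both rings are fully conjugated.
Cation: 2 × 2 + 0 = 4 π electrons → 4(1), antiaromatic.
Anion: 2 × 2 + 2 = 6 π electrons → 4(1)+2, aromatic.

The anion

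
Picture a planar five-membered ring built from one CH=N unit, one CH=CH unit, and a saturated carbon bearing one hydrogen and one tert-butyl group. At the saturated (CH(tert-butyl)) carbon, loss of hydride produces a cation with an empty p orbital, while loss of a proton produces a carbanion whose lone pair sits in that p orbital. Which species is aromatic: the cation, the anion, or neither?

In both ions every ring atom is sp² and contributes a p orbital, so both rings are fully conjugated.
Cation: 2 × 2 + 0 = 4 π electrons → 4(1), antiaromatic.
Anion: 2 × 2 + 2 = 6 π electrons → 4(1)+2, aromatic.

The anion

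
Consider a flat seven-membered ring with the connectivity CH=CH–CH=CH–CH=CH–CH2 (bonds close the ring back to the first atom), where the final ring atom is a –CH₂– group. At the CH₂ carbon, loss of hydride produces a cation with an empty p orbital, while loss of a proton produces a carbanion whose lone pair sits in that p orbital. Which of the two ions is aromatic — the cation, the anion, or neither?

The cation

Both ions have a continuous loop of p orbitals — each ring atom is sp².
Cation: 3 × 2 + 0 = 6 π electrons → 4(1)+2, aromatic.
Anion: 3 × 2 + 2 = 8 π electrons → 4(2), antiaromatic.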